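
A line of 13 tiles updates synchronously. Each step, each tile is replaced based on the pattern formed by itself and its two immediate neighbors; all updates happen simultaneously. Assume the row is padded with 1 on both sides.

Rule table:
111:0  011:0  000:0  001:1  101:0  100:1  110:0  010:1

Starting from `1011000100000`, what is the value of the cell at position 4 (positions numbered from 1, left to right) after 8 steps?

0000101110001
1001100001010
0110010011010
0001111100010
1010000010110
0011000110000
1100101001001
0011101111110
position 4 holds 1

1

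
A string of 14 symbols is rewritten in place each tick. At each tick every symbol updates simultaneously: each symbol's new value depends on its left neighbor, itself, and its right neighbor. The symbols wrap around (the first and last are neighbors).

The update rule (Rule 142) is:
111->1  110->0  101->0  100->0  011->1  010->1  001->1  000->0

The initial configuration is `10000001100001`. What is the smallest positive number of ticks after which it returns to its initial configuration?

14

00000011000011
00000110000110
00001100001100
00011000011000
00110000110000
01100001100000
11000011000000
10000110000001
00001100000011
00011000000110
00110000001100
01100000011000
11000000110000
10000001100001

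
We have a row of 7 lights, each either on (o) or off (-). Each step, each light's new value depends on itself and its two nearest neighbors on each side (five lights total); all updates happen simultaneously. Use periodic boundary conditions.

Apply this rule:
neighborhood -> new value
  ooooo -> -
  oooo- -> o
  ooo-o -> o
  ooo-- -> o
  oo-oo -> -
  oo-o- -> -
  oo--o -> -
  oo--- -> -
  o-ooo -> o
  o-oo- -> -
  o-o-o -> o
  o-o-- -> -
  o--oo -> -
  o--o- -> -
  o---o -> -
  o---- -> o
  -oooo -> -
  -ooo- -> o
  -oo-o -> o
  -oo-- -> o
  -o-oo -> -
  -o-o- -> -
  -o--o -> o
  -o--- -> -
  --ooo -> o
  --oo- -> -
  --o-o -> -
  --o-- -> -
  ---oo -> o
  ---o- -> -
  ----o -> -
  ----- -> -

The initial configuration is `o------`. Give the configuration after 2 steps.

----o--

--o----
----o--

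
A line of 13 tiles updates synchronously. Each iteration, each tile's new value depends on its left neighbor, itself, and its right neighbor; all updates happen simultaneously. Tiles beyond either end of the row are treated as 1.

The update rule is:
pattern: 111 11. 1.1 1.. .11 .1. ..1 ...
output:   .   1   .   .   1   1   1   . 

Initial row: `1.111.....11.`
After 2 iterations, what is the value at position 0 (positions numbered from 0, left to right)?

iteration 1: 1.1.1....111.
iteration 2: 1.1.1...11.1.
position 0 holds 1

1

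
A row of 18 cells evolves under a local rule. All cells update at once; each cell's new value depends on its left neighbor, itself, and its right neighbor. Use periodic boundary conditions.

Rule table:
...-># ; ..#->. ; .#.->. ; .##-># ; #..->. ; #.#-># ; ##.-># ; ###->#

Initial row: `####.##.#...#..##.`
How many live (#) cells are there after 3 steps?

########..#....###
########....##.###
########.##.######
count of #: 16

16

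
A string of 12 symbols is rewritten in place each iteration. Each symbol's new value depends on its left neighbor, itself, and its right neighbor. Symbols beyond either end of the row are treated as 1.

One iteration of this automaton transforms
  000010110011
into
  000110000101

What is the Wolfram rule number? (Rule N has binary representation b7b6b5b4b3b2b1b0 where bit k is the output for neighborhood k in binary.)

134

position 11: 111 → 1  (bit 7 = 1)
position 7: 110 → 0  (bit 6 = 0)
position 5: 101 → 0  (bit 5 = 0)
position 0: 100 → 0  (bit 4 = 0)
position 6: 011 → 0  (bit 3 = 0)
position 4: 010 → 1  (bit 2 = 1)
position 3: 001 → 1  (bit 1 = 1)
position 1: 000 → 0  (bit 0 = 0)
bits b7..b0 = 10000110 = 134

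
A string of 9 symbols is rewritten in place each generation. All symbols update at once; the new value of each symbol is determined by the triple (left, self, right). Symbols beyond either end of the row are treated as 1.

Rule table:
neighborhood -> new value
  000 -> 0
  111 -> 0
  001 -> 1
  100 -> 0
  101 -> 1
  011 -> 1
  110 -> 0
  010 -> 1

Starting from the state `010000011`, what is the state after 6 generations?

110000110
000001101
000011011
000110110
001101101
011011011

011011011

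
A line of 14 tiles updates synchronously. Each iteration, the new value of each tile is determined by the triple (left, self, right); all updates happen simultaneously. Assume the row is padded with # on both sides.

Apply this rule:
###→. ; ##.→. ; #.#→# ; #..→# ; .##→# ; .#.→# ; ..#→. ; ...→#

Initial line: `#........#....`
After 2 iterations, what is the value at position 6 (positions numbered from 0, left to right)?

.#######.####.
##......##...#
position 6 holds .

.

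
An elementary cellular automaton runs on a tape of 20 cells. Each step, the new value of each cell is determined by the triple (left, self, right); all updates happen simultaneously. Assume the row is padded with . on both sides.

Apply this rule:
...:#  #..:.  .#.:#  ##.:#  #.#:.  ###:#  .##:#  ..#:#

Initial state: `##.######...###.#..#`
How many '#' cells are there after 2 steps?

16

step 1: ##.######.#####.#.##
step 2: ##.######.#####.#.##
count of #: 16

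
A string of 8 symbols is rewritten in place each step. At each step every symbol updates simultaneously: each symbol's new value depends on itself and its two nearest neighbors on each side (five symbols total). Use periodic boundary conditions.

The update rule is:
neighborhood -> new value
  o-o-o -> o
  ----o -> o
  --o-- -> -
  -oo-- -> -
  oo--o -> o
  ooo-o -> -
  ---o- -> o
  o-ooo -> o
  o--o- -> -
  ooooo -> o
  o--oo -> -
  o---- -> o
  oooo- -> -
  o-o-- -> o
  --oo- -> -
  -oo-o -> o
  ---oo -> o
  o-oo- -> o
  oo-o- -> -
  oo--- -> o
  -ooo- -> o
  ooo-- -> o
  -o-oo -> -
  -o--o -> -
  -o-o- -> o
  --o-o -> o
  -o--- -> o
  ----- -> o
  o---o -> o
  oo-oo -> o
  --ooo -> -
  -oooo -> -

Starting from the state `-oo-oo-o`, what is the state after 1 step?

-ooooo-o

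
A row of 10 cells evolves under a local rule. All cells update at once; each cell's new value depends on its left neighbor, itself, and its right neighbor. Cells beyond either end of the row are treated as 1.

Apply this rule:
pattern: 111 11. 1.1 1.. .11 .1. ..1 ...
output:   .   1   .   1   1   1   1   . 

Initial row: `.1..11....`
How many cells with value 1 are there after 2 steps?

.111111..1
.1....1111
count of 1: 5

5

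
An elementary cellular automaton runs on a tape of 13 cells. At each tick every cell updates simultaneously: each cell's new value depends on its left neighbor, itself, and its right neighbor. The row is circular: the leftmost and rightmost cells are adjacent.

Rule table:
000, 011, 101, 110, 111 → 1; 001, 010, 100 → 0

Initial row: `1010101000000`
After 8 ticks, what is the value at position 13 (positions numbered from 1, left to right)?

1

0101010011110
0010100011110
1001001011110
0000000111111
0111110111111
1111111111111
1111111111111  (fixed point — unchanged through tick 8)
position 13 holds 1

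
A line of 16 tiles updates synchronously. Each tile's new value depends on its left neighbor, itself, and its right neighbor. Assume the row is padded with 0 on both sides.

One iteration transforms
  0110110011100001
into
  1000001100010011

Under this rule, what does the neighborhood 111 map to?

At position 9 the neighborhood is 111; the next row has 0 there.

0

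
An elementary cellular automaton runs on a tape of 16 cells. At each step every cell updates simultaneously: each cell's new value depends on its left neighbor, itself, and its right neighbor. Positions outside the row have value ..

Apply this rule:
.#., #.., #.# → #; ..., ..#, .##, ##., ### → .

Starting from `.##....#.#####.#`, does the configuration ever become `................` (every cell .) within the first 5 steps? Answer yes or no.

...#...##.....##
...##....#......
.....#...##.....
.....##....#....
.......#...##...
step 5 is .......#...##..., still not uniform .

no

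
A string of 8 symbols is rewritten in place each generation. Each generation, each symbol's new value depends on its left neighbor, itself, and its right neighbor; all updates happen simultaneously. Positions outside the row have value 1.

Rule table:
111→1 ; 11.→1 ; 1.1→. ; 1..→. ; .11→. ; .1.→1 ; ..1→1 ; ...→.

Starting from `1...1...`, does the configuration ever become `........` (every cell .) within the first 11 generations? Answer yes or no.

no

1..11..1
1.1.1.1.
1.1.1.1.  (fixed point — unchanged through generation 11)
generation 11 is 1.1.1.1., still not uniform .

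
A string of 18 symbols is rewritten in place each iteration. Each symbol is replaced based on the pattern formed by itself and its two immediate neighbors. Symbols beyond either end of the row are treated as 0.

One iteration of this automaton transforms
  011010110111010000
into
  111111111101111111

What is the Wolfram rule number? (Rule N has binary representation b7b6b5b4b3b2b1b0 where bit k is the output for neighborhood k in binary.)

127

position 10: 111 → 0  (bit 7 = 0)
position 2: 110 → 1  (bit 6 = 1)
position 3: 101 → 1  (bit 5 = 1)
position 14: 100 → 1  (bit 4 = 1)
position 1: 011 → 1  (bit 3 = 1)
position 4: 010 → 1  (bit 2 = 1)
position 0: 001 → 1  (bit 1 = 1)
position 15: 000 → 1  (bit 0 = 1)
bits b7..b0 = 01111111 = 127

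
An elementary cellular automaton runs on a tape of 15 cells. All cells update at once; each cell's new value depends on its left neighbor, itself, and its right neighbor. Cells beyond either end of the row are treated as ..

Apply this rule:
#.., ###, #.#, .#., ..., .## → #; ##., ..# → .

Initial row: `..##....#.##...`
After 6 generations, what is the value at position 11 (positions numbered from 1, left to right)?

.

#.#.###.###.###
######.###.###.
#####.###.###.#
####.###.###.##
###.###.###.##.
##.###.###.##.#
position 11 holds .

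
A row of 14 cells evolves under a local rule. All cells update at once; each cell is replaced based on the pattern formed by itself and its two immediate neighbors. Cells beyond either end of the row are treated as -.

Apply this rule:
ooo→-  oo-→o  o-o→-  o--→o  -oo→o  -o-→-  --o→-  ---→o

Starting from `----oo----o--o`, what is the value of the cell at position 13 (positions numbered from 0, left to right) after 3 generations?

o

generation 1: ooo-ooooo--o--
generation 2: o-o-o---oo--oo
generation 3: -----oo-ooo-oo
position 13 holds o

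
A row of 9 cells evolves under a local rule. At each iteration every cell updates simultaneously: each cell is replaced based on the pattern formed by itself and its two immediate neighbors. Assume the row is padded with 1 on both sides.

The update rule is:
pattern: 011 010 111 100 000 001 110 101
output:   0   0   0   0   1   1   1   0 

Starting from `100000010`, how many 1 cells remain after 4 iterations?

4

101111100
100000101
101111000
100001011
count of 1: 4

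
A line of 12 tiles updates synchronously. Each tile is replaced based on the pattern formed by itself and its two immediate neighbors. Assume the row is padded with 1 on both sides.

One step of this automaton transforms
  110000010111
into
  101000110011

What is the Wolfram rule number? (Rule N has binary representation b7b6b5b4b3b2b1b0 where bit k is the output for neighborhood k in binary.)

150

position 0: 111 → 1  (bit 7 = 1)
position 1: 110 → 0  (bit 6 = 0)
position 8: 101 → 0  (bit 5 = 0)
position 2: 100 → 1  (bit 4 = 1)
position 9: 011 → 0  (bit 3 = 0)
position 7: 010 → 1  (bit 2 = 1)
position 6: 001 → 1  (bit 1 = 1)
position 3: 000 → 0  (bit 0 = 0)
bits b7..b0 = 10010110 = 150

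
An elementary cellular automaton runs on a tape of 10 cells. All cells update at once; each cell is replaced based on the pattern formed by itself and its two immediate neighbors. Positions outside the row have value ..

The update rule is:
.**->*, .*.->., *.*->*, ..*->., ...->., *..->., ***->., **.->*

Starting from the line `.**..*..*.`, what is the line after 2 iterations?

.**.......
.**.......

.**.......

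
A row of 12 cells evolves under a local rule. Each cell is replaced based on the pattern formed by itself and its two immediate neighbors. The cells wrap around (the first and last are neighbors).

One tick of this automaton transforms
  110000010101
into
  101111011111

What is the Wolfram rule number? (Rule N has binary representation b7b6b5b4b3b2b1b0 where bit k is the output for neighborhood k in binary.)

position 0: 111 → 1  (bit 7 = 1)
position 1: 110 → 0  (bit 6 = 0)
position 8: 101 → 1  (bit 5 = 1)
position 2: 100 → 1  (bit 4 = 1)
position 11: 011 → 1  (bit 3 = 1)
position 7: 010 → 1  (bit 2 = 1)
position 6: 001 → 0  (bit 1 = 0)
position 3: 000 → 1  (bit 0 = 1)
bits b7..b0 = 10111101 = 189

189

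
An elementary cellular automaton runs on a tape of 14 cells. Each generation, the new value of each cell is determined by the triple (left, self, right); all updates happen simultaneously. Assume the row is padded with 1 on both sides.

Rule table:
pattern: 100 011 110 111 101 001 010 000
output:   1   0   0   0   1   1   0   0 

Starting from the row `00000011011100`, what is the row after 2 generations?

generation 1: 10000100100011
generation 2: 01001011010100

01001011010100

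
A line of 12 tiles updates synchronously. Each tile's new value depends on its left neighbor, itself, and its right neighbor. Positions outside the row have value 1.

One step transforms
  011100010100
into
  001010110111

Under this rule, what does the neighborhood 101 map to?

At position 0 the neighborhood is 101; the next row has 0 there.

0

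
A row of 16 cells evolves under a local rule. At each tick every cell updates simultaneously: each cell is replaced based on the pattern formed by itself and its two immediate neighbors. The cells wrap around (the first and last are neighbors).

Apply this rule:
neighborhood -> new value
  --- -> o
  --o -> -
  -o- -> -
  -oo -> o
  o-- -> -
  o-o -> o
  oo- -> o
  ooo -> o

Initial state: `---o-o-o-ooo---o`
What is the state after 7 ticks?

oooo--oooooooooo

tick 1: -o--o-o-oooo-o--
tick 2: -----o-oooooo--o
tick 3: -ooo--ooooooo---
tick 4: -ooo--ooooooo-oo
tick 5: oooo--oooooooooo
tick 6: oooo--oooooooooo  (fixed point — unchanged through tick 7)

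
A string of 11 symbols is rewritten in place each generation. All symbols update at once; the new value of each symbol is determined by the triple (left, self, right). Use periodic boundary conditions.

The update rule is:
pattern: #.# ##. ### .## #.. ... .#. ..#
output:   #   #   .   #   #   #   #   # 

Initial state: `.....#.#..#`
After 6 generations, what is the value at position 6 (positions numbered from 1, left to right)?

.

###########
...........
###########  (repeats generation 1; period 2)
generation 6: ...........
position 6 holds .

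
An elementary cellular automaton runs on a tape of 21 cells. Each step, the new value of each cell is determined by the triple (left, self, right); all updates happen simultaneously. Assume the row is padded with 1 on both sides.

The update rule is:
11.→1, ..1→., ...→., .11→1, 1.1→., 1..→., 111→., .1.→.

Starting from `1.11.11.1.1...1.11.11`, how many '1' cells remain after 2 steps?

1.11.11.........11.1.
1.11.11.........11...
count of 1: 7

7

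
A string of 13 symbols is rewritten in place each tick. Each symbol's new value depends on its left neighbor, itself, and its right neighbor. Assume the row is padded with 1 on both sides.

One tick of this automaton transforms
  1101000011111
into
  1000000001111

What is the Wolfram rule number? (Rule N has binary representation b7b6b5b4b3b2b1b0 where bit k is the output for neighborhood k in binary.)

128

position 0: 111 → 1  (bit 7 = 1)
position 1: 110 → 0  (bit 6 = 0)
position 2: 101 → 0  (bit 5 = 0)
position 4: 100 → 0  (bit 4 = 0)
position 8: 011 → 0  (bit 3 = 0)
position 3: 010 → 0  (bit 2 = 0)
position 7: 001 → 0  (bit 1 = 0)
position 5: 000 → 0  (bit 0 = 0)
bits b7..b0 = 10000000 = 128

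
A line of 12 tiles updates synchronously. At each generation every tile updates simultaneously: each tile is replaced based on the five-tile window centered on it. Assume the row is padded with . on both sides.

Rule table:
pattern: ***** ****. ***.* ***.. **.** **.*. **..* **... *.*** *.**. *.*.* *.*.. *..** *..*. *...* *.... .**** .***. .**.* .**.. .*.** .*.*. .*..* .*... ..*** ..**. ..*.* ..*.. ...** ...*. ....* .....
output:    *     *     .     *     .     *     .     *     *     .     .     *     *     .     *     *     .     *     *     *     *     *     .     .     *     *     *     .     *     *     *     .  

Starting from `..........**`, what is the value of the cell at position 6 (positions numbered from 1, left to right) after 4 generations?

........****
......***.**
....****...*
..***.*****.
position 6 holds .

.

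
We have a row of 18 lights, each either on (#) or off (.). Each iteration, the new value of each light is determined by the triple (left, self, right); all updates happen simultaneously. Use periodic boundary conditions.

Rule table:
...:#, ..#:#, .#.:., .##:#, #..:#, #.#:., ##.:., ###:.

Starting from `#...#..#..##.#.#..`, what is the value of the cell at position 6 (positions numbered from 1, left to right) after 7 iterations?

.###.##.###.....##
.#...#..#..######.
#.###.##.###.....#
..#...#..#..######
##.###.##.###.....
#..#...#..#..#####
.##.###.##.###....
position 6 holds #

#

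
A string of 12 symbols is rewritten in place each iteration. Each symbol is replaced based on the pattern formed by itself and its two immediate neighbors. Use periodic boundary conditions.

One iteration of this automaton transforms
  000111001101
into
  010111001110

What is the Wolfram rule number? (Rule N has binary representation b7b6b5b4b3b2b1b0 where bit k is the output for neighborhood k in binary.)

233

position 4: 111 → 1  (bit 7 = 1)
position 5: 110 → 1  (bit 6 = 1)
position 10: 101 → 1  (bit 5 = 1)
position 0: 100 → 0  (bit 4 = 0)
position 3: 011 → 1  (bit 3 = 1)
position 11: 010 → 0  (bit 2 = 0)
position 2: 001 → 0  (bit 1 = 0)
position 1: 000 → 1  (bit 0 = 1)
bits b7..b0 = 11101001 = 233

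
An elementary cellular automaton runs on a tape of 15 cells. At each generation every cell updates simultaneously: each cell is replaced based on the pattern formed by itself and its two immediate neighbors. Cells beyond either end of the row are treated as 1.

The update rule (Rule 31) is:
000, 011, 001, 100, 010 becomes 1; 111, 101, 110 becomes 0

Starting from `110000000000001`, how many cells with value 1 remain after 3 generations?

generation 1: 001111111111111
generation 2: 111000000000000
generation 3: 000111111111111
count of 1: 12

12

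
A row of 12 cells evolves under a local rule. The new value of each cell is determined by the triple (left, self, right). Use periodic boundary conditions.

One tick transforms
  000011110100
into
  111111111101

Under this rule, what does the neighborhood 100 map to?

At position 10 the neighborhood is 100; the next row has 0 there.

0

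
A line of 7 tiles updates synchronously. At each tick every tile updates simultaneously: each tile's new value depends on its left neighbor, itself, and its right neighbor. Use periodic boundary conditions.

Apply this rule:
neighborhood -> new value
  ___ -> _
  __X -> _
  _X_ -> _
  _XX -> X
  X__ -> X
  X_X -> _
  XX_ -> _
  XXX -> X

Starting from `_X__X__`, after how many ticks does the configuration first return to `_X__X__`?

tick 1: __X__X_
tick 2: ___X__X
tick 3: X___X__
tick 4: _X___X_
tick 5: __X___X
tick 6: X__X___
tick 7: _X__X__

7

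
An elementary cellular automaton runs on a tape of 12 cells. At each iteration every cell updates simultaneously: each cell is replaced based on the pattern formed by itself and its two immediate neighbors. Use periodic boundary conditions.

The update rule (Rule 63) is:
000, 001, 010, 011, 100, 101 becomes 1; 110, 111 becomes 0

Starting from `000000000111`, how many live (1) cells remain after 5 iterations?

iteration 1: 111111111100
iteration 2: 100000000011
iteration 3: 011111111110
iteration 4: 110000000001
iteration 5: 001111111111
count of 1: 10

10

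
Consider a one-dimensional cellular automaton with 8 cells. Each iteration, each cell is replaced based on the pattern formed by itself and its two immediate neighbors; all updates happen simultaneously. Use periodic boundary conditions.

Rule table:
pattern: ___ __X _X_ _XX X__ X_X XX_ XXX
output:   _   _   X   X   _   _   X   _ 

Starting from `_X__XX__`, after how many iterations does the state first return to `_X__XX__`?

1

_X__XX__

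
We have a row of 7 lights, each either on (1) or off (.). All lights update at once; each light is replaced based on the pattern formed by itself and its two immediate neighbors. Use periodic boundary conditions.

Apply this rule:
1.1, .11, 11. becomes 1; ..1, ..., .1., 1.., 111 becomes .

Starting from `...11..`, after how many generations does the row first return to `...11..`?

1

...11..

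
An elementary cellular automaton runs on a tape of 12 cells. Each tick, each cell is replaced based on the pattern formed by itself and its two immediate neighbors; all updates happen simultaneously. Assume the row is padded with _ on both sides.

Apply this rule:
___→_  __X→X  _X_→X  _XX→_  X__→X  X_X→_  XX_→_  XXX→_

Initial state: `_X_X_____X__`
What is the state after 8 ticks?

_______X____

XX_XX___XXX_
_____X_X___X
____XX_XX_XX
___X________
__XXX_______
_X___X______
XXX_XXX_____
_______X____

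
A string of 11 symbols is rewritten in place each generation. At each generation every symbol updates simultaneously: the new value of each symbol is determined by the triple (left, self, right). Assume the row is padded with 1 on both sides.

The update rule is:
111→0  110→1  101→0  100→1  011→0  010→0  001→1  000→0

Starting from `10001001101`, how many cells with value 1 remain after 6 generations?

5

11010110100
01000010011
00100101100
11011000111
01001101000
00110100101
count of 1: 5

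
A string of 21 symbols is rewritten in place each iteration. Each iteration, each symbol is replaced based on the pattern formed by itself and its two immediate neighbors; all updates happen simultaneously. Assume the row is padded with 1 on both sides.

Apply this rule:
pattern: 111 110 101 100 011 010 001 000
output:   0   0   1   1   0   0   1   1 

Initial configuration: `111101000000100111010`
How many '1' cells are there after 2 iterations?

10

000010111111011000101
111101000000100111010
count of 1: 10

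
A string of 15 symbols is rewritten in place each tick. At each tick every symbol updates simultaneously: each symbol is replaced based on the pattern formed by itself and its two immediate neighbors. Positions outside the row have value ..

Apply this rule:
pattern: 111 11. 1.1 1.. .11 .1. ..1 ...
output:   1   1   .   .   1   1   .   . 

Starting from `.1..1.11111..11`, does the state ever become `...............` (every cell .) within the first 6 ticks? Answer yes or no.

no

.1..1.11111..11  (fixed point — unchanged through tick 6)
tick 6 is .1..1.11111..11, still not uniform .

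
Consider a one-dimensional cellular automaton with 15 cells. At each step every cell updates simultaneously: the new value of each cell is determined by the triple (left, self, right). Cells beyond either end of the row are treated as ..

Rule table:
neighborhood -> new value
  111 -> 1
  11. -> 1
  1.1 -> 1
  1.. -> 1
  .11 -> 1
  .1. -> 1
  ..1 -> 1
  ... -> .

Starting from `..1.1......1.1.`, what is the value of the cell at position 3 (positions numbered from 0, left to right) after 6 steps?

1

.11111....11111
1111111..111111
111111111111111
111111111111111  (fixed point — unchanged through step 6)
position 3 holds 1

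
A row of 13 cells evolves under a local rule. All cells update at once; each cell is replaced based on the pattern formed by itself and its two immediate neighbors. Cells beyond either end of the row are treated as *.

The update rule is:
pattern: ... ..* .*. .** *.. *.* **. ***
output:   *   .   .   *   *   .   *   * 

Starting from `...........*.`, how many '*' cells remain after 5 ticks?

**********...
************.
************.  (fixed point — unchanged through tick 5)
count of *: 12

12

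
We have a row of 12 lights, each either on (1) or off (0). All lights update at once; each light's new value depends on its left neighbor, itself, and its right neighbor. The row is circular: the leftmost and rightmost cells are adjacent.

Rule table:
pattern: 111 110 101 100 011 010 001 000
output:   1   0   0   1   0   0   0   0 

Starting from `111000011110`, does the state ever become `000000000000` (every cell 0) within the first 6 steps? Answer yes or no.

no

010100001100
000010000010
000001000001
100000100000
010000010000
001000001000
step 6 is 001000001000, still not uniform 0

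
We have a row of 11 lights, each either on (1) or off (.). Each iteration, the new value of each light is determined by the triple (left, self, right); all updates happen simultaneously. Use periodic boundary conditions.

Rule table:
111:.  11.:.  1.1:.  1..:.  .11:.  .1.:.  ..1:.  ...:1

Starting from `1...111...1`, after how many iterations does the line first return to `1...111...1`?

..1.....1..
1...111...1

2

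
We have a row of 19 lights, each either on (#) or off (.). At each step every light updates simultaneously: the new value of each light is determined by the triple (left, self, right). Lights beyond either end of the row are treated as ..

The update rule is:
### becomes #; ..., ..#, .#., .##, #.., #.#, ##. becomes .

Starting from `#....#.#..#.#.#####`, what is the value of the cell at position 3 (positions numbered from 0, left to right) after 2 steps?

...............###.
................#..
position 3 holds .

.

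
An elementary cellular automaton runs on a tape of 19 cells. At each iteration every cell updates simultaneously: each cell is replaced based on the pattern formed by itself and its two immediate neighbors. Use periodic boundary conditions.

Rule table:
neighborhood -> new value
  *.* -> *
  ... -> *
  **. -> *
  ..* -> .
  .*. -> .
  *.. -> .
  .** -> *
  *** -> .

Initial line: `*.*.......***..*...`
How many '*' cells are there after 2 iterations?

iteration 1: .*..*****.*.*....*.
iteration 2: ....*...**.*..**...
count of *: 6

6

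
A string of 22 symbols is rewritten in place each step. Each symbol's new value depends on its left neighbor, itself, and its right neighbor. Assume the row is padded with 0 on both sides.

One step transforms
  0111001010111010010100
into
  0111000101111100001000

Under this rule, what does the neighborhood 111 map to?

1

At position 2 the neighborhood is 111; the next row has 1 there.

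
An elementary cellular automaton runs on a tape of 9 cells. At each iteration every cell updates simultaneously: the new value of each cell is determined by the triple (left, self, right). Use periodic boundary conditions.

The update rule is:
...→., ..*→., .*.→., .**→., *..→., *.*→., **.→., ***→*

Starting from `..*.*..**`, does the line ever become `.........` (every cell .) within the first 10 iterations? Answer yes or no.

yes

.........
all cells are . at iteration 1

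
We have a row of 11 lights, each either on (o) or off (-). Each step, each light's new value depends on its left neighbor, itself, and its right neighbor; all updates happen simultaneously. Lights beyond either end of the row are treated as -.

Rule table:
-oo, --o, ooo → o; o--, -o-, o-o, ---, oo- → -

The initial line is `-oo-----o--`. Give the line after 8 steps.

oo-----o---
o-----o----
-----o-----
----o------
---o-------
--o--------
-o---------
o----------

o----------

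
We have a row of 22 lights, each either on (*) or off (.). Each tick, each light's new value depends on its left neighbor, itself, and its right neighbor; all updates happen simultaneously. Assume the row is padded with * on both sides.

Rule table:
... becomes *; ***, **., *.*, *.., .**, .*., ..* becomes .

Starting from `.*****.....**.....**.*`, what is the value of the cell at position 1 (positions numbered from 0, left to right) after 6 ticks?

.......***....***.....
.*****.....**.....***.
.......***....***.....  (repeats tick 1; period 2)
tick 6: .*****.....**.....***.
position 1 holds *

*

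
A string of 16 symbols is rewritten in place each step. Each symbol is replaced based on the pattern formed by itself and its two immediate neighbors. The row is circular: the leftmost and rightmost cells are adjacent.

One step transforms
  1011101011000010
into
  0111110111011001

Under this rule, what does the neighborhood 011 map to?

At position 2 the neighborhood is 011; the next row has 1 there.

1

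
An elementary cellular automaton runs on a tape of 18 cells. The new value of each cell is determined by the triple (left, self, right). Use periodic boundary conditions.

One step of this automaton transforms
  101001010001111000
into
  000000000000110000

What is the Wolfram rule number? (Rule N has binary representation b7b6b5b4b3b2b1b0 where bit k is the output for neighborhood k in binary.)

128

position 12: 111 → 1  (bit 7 = 1)
position 14: 110 → 0  (bit 6 = 0)
position 1: 101 → 0  (bit 5 = 0)
position 3: 100 → 0  (bit 4 = 0)
position 11: 011 → 0  (bit 3 = 0)
position 0: 010 → 0  (bit 2 = 0)
position 4: 001 → 0  (bit 1 = 0)
position 9: 000 → 0  (bit 0 = 0)
bits b7..b0 = 10000000 = 128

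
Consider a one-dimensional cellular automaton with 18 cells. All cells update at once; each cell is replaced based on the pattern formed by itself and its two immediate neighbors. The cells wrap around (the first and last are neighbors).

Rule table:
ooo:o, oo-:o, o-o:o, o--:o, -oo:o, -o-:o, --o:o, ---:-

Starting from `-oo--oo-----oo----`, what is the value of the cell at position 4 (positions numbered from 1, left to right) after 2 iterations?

iteration 1: oooooooo---oooo---
iteration 2: ooooooooo-oooooo-o
position 4 holds o

o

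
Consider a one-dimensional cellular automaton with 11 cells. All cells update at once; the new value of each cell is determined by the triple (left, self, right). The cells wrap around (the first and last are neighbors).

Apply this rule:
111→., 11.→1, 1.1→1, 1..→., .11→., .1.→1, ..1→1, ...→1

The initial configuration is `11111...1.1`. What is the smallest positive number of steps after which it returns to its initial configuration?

....1.1111.
111111...1.
.....1.1111
.111111...1
1.....1.111
1.111111...
11.....1.11
.1.111111..
111.....1.1
..1.111111.
1111.....1.
...1.111111
.1111.....1
1...1.11111
1.1111.....
11...1.1111
.1.1111....
111...1.111
..1.1111...
1111...1.11
...1.1111..
11111...1.1

22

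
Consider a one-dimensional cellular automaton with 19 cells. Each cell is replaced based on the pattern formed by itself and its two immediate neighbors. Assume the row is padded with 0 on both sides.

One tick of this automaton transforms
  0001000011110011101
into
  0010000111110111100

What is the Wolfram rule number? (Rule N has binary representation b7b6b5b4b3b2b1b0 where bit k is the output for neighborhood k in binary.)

position 9: 111 → 1  (bit 7 = 1)
position 11: 110 → 1  (bit 6 = 1)
position 17: 101 → 0  (bit 5 = 0)
position 4: 100 → 0  (bit 4 = 0)
position 8: 011 → 1  (bit 3 = 1)
position 3: 010 → 0  (bit 2 = 0)
position 2: 001 → 1  (bit 1 = 1)
position 0: 000 → 0  (bit 0 = 0)
bits b7..b0 = 11001010 = 202

202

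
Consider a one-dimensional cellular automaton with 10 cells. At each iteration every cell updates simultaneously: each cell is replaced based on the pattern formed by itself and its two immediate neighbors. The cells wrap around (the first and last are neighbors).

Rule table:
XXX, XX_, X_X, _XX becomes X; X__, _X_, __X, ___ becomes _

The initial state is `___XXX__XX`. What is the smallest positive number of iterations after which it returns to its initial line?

1

___XXX__XX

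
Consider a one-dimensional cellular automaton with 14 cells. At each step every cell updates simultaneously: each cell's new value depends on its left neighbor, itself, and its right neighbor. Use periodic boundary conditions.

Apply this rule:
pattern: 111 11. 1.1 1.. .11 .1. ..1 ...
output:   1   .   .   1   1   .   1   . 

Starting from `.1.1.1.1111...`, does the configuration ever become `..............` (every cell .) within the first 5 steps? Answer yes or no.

1......111.1..
.1....111...11
..1..111.1.11.
.1.1111....1.1
...111.1..1...
step 5 is ...111.1..1..., still not uniform .

no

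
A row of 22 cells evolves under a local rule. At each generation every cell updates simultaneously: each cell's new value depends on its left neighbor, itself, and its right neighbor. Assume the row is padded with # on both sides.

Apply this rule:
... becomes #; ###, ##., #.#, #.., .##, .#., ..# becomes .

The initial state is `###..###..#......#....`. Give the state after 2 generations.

............####...##.
.##########......#....

.##########......#....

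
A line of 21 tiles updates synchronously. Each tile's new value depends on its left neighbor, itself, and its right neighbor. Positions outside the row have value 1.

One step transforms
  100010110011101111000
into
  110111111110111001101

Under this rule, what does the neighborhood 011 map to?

At position 6 the neighborhood is 011; the next row has 1 there.

1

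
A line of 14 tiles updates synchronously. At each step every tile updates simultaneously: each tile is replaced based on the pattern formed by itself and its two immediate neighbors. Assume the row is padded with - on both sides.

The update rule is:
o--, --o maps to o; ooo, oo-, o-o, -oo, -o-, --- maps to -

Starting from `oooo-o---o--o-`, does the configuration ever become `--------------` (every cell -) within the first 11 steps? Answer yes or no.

no

------o-o-oo-o
-----o--------
----o-o-------
---o---o------
--o-o-o-o-----
-o-------o----
o-o-----o-o---
---o---o---o--
--o-o-o-o-o-o-
-o-----------o
o-o---------o-
step 11 is o-o---------o-, still not uniform -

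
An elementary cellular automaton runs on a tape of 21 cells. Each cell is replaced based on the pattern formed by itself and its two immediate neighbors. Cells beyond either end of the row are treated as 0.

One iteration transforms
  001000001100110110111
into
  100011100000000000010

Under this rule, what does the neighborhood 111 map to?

At position 19 the neighborhood is 111; the next row has 1 there.

1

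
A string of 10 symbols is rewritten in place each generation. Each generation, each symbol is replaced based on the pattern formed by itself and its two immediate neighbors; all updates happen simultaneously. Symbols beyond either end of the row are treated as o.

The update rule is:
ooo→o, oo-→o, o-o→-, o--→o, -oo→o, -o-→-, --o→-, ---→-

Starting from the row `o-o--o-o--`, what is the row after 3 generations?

generation 1: o--o----o-
generation 2: oo--o-----
generation 3: ooo--o----

ooo--o----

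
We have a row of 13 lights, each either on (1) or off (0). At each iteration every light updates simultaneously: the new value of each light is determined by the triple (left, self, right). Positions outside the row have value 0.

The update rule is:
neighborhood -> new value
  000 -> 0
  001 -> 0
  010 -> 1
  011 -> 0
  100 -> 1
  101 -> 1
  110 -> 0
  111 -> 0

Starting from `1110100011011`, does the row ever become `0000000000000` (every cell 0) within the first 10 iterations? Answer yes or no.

0001110000100
0000001000110
0000001100001
0000000010001
0000000011001
0000000000101
0000000000111
0000000000000
all cells are 0 at iteration 8

yes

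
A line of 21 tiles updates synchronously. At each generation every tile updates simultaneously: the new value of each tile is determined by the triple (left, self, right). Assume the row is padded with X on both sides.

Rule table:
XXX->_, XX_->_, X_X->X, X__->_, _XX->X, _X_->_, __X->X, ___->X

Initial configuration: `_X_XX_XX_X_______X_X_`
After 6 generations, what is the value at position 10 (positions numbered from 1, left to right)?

_

X_XX_XX_X__XXXXXX_X_X
_XX_XX_X__XX_____X_XX
XX_XX_X__XX__XXXX_XX_
__XX_X__XX__XX___XX_X
_XX_X__XX__XX__XXX_XX
XX_X__XX__XX__XX__XX_
position 10 holds _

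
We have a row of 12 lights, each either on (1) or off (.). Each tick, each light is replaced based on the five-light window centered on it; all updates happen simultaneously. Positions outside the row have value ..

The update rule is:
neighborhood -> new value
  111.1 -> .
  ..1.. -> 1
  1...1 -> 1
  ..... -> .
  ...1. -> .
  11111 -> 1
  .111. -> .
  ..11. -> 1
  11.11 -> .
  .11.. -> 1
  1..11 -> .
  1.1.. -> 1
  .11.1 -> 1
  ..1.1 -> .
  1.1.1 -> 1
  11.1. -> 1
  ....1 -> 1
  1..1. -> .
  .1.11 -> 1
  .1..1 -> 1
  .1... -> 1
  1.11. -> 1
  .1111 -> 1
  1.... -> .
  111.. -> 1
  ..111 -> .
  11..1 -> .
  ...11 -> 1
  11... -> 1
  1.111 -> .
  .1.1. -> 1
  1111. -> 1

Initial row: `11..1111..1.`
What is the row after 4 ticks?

1.111..11.11

tick 1: 11...111..11
tick 2: 11111..1..11
tick 3: .1111..11.11
tick 4: 1.111..11.11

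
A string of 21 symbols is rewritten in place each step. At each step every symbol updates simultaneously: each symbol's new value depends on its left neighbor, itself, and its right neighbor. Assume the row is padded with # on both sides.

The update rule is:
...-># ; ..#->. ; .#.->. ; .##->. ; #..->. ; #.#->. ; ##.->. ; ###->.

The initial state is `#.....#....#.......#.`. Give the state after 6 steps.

..###...##...#####...
......#....#.......#.
.####...##...#####...
......#....#.......#.  (repeats step 2; period 2)
step 6: ......#....#.......#.

......#....#.......#.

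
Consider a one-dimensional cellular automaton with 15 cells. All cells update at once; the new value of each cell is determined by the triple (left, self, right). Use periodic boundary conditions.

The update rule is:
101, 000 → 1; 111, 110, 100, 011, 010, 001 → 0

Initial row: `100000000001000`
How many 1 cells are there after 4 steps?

2

001111111100010
100000000001000  (repeats step 0; period 2)
step 4: 100000000001000
count of 1: 2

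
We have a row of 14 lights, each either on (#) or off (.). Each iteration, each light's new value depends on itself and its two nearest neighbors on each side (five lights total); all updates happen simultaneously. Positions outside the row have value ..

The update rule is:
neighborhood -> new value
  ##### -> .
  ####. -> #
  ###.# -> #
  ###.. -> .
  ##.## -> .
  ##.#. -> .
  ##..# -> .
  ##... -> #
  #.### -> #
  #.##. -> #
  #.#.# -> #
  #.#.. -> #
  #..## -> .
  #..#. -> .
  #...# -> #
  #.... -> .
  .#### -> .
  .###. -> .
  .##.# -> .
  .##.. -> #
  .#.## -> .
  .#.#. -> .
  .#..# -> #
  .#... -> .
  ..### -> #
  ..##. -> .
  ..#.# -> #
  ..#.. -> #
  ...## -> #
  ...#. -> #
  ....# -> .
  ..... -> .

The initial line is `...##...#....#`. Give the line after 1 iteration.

..#.#####...##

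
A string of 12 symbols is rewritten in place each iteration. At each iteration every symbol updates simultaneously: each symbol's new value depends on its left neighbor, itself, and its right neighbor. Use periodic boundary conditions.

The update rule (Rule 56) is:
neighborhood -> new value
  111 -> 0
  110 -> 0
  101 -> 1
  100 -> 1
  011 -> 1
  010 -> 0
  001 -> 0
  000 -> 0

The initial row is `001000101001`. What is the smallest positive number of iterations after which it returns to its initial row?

12

100100010100
010010001010
001001000101
100100100010
010010010001
101001001000
010100100100
001010010010
000101001001
100010100100
010001010010
001000101001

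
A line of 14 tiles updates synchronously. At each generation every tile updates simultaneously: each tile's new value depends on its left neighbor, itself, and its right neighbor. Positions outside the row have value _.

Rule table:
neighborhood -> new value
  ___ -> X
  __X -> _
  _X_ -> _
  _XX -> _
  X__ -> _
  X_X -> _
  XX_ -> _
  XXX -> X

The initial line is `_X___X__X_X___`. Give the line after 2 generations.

___X________XX
XX___XXXXXX___

XX___XXXXXX___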